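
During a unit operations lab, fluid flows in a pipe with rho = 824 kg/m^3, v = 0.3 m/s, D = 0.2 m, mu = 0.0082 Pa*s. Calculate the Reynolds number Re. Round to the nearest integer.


Re = rho * v * D / mu
Re = 824 * 0.3 * 0.2 / 0.0082
Re = 49.44 / 0.0082
Re = 6029


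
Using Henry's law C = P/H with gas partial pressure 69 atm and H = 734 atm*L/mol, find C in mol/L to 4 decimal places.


C = P / H
C = 69 / 734
C = 0.0940 mol/L


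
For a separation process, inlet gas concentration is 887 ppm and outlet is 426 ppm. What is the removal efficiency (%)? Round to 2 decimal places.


Efficiency = (G_in - G_out) / G_in * 100%
Efficiency = (887 - 426) / 887 * 100
Efficiency = 461 / 887 * 100
Efficiency = 51.97%


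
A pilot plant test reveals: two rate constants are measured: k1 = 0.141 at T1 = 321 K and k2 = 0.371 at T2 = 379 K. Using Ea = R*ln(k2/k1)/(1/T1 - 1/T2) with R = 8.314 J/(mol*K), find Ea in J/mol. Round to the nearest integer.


Ea = R * ln(k2/k1) / (1/T1 - 1/T2)
ln(k2/k1) = ln(0.371/0.141) = 0.9674422
1/T1 - 1/T2 = 1/321 - 1/379 = 0.00047674237
Ea = 8.314 * 0.9674422 / 0.00047674237
Ea = 16871 J/mol


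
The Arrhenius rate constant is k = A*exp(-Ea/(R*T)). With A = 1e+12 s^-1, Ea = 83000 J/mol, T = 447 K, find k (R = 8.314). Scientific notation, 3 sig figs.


k = A * exp(-Ea/(R*T))
k = 1e+12 * exp(-83000 / (8.314 * 447))
k = 1e+12 * exp(-22.333693)
k = 2.00e+02


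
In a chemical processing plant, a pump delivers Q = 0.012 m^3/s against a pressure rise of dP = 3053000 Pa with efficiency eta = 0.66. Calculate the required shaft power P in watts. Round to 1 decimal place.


P = Q * dP / eta
P = 0.012 * 3053000 / 0.66
P = 36636.0 / 0.66
P = 55509.1 W


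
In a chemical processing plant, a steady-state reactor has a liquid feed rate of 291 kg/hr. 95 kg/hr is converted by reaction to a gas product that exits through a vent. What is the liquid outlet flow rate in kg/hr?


Steady-state mass balance on the main outlet: F_out = F_in - F_removed
F_out = 291 - 95
F_out = 196 kg/hr


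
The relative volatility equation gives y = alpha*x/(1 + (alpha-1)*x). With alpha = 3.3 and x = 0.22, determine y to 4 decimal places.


y = alpha*x / (1 + (alpha-1)*x)
y = 3.3*0.22 / (1 + (3.3-1)*0.22)
y = 0.726 / (1 + 0.506)
y = 0.726 / 1.506
y = 0.4821


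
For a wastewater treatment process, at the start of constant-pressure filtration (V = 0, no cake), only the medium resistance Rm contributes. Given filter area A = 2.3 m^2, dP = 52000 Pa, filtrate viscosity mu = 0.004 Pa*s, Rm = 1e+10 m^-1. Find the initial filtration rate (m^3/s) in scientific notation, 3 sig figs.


rate = A * dP / (mu * Rm)
rate = 2.3 * 52000 / (0.004 * 1e+10)
rate = 119600.0 / 4.000e+07
rate = 2.99e-03 m^3/s


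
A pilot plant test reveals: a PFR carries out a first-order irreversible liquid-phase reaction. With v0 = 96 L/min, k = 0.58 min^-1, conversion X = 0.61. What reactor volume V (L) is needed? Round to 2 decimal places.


V = (v0/k) * ln(1/(1-X))
V = (96/0.58) * ln(1/(1-0.61))
V = 165.517241 * ln(2.564103)
V = 165.517241 * 0.941609
V = 155.85 L


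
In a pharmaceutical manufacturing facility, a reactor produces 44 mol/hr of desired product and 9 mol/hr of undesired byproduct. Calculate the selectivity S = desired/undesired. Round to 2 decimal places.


S = desired product rate / undesired product rate
S = 44 / 9
S = 4.89


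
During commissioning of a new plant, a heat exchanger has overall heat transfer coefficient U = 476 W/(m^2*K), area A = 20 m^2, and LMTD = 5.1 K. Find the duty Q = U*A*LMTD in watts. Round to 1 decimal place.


Q = U * A * LMTD
Q = 476 * 20 * 5.1
Q = 48552.0 W


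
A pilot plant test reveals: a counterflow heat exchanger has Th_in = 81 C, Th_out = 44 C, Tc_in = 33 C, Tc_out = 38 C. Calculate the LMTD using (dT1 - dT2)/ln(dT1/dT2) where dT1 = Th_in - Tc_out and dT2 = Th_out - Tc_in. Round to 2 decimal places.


dT1 = Th_in - Tc_out = 81 - 38 = 43
dT2 = Th_out - Tc_in = 44 - 33 = 11
LMTD = (dT1 - dT2) / ln(dT1/dT2)
LMTD = (43 - 11) / ln(43/11)
LMTD = 23.47 K


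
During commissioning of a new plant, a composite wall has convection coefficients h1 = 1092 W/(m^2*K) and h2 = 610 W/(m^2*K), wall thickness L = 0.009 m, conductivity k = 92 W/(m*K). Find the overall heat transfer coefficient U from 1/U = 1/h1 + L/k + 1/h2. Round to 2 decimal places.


1/U = 1/h1 + L/k + 1/h2
1/U = 1/1092 + 0.009/92 + 1/610
1/U = 0.0009157509 + 9.78261e-05 + 0.0016393443
1/U = 0.0026529213
U = 376.94 W/(m^2*K)


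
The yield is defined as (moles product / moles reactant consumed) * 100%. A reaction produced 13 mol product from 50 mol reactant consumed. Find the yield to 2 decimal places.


Yield = (moles product / moles consumed) * 100%
Yield = (13 / 50) * 100
Yield = 0.26 * 100
Yield = 26.00%


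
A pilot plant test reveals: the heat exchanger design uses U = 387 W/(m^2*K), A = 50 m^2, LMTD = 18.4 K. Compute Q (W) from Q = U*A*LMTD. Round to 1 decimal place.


Q = U * A * LMTD
Q = 387 * 50 * 18.4
Q = 356040.0 W


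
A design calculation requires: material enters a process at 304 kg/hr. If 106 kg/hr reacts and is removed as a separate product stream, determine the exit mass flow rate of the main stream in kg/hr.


Steady-state mass balance on the main outlet: F_out = F_in - F_removed
F_out = 304 - 106
F_out = 198 kg/hr


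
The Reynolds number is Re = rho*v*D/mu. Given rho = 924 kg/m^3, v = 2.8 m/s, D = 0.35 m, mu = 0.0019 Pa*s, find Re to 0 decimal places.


Re = rho * v * D / mu
Re = 924 * 2.8 * 0.35 / 0.0019
Re = 905.52 / 0.0019
Re = 476589


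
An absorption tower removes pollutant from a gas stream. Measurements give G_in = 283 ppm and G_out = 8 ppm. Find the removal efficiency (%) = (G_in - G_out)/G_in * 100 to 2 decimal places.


Efficiency = (G_in - G_out) / G_in * 100%
Efficiency = (283 - 8) / 283 * 100
Efficiency = 275 / 283 * 100
Efficiency = 97.17%


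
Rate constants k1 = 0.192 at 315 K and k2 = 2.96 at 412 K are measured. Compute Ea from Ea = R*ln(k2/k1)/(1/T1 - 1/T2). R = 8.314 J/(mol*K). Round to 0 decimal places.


Ea = R * ln(k2/k1) / (1/T1 - 1/T2)
ln(k2/k1) = ln(2.96/0.192) = 2.7354492
1/T1 - 1/T2 = 1/315 - 1/412 = 0.000747418709
Ea = 8.314 * 2.7354492 / 0.000747418709
Ea = 30428 J/mol


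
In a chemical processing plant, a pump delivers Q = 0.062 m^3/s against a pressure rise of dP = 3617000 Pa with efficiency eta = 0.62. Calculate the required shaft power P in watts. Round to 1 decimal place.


P = Q * dP / eta
P = 0.062 * 3617000 / 0.62
P = 224254.0 / 0.62
P = 361700.0 W


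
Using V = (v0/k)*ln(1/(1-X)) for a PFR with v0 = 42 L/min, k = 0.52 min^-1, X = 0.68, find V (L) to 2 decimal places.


V = (v0/k) * ln(1/(1-X))
V = (42/0.52) * ln(1/(1-0.68))
V = 80.769231 * ln(3.125)
V = 80.769231 * 1.139434
V = 92.03 L


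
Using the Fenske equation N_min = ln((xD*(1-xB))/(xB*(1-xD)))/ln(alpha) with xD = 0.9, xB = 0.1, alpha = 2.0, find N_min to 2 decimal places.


N_min = ln((xD*(1-xB))/(xB*(1-xD))) / ln(alpha)
Numerator inside ln: 0.81 / 0.01 = 81.0
ln(81.0) = 4.394449
ln(alpha) = ln(2.0) = 0.693147
N_min = 4.394449 / 0.693147 = 6.34


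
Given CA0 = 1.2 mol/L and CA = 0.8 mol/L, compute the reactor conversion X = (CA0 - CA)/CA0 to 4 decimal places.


X = (CA0 - CA) / CA0
X = (1.2 - 0.8) / 1.2
X = 0.4 / 1.2
X = 0.3333


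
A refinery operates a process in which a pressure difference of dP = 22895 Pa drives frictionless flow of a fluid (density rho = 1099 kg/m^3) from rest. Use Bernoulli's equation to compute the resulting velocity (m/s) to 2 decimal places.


v = sqrt(2*dP/rho)
v = sqrt(2*22895/1099)
v = sqrt(41.66515)
v = 6.45 m/s


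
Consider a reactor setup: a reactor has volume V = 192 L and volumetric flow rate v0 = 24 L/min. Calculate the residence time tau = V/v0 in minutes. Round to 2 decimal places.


tau = V / v0
tau = 192 / 24
tau = 8.00 min


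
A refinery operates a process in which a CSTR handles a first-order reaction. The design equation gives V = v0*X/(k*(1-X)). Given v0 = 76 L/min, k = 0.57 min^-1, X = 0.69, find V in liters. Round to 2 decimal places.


V = v0 * X / (k * (1 - X))
V = 76 * 0.69 / (0.57 * (1 - 0.69))
V = 52.44 / (0.57 * 0.31)
V = 52.44 / 0.1767
V = 296.77 L


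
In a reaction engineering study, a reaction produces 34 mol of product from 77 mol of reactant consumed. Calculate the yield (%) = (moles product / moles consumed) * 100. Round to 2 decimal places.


Yield = (moles product / moles consumed) * 100%
Yield = (34 / 77) * 100
Yield = 0.4416 * 100
Yield = 44.16%


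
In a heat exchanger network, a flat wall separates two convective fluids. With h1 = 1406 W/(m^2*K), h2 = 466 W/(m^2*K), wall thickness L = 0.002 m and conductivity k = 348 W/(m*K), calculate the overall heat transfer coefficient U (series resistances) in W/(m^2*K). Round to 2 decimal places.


1/U = 1/h1 + L/k + 1/h2
1/U = 1/1406 + 0.002/348 + 1/466
1/U = 0.0007112376 + 5.7471e-06 + 0.0021459227
1/U = 0.0028629074
U = 349.30 W/(m^2*K)


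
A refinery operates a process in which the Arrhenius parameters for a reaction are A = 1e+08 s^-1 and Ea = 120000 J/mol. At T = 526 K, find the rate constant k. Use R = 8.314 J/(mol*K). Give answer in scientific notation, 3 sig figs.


k = A * exp(-Ea/(R*T))
k = 1e+08 * exp(-120000 / (8.314 * 526))
k = 1e+08 * exp(-27.440087)
k = 1.21e-04


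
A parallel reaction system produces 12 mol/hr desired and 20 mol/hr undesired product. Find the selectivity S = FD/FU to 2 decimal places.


S = desired product rate / undesired product rate
S = 12 / 20
S = 0.60


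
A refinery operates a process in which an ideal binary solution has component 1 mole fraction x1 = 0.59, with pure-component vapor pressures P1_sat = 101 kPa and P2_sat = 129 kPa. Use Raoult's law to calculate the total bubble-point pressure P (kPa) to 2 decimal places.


P = x1*P1_sat + x2*P2_sat
x2 = 1 - x1 = 1 - 0.59 = 0.41
P = 0.59*101 + 0.41*129
P = 59.59 + 52.89
P = 112.48 kPa


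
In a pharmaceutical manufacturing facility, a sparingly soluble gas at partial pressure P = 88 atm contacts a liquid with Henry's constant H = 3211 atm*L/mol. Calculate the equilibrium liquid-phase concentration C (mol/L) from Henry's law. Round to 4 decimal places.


C = P / H
C = 88 / 3211
C = 0.0274 mol/L


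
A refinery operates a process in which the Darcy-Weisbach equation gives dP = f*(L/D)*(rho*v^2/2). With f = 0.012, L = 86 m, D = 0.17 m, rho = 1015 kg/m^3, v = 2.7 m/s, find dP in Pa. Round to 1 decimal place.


dP = f * (L/D) * (rho*v^2/2)
dP = 0.012 * (86/0.17) * (1015*2.7^2/2)
L/D = 505.88235294
rho*v^2/2 = 1015*7.29/2 = 3699.675
dP = 0.012 * 505.88235294 * 3699.675
dP = 22459.2 Pa


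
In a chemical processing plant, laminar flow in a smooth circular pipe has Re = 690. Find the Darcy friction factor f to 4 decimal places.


f = 64 / Re
f = 64 / 690
f = 0.0928


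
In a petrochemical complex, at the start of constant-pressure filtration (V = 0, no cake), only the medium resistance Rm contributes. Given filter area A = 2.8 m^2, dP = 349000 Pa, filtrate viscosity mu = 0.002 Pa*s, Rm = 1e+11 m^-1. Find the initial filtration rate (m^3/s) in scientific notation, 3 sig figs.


rate = A * dP / (mu * Rm)
rate = 2.8 * 349000 / (0.002 * 1e+11)
rate = 977200.0 / 2.000e+08
rate = 4.89e-03 m^3/s


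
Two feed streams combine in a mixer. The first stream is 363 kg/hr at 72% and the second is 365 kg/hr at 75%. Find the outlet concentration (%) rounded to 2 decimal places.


Mass balance on solute: F1*x1 + F2*x2 = F3*x3
F3 = F1 + F2 = 363 + 365 = 728 kg/hr
x3 = (F1*x1 + F2*x2)/F3
x3 = (363*0.72 + 365*0.75) / 728
x3 = 73.50%


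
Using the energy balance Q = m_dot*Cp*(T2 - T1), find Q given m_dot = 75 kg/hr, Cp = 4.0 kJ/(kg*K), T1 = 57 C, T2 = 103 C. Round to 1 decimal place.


Q = m_dot * Cp * (T2 - T1)
Q = 75 * 4.0 * (103 - 57)
Q = 75 * 4.0 * 46
Q = 13800.0 kJ/hr


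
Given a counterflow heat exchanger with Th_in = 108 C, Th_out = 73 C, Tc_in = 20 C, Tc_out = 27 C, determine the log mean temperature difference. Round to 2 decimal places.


dT1 = Th_in - Tc_out = 108 - 27 = 81
dT2 = Th_out - Tc_in = 73 - 20 = 53
LMTD = (dT1 - dT2) / ln(dT1/dT2)
LMTD = (81 - 53) / ln(81/53)
LMTD = 66.01 K


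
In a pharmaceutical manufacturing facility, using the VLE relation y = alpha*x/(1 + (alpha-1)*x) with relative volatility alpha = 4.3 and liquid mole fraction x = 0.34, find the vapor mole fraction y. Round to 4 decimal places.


y = alpha*x / (1 + (alpha-1)*x)
y = 4.3*0.34 / (1 + (4.3-1)*0.34)
y = 1.462 / (1 + 1.122)
y = 1.462 / 2.122
y = 0.6890


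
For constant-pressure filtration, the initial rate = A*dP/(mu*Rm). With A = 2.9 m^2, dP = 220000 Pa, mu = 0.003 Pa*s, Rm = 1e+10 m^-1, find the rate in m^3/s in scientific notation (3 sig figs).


rate = A * dP / (mu * Rm)
rate = 2.9 * 220000 / (0.003 * 1e+10)
rate = 638000.0 / 3.000e+07
rate = 2.13e-02 m^3/s


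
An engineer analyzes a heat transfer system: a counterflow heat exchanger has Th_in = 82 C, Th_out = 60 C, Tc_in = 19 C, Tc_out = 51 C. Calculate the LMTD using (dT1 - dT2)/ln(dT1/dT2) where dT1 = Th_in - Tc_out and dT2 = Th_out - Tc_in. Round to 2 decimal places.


dT1 = Th_in - Tc_out = 82 - 51 = 31
dT2 = Th_out - Tc_in = 60 - 19 = 41
LMTD = (dT1 - dT2) / ln(dT1/dT2)
LMTD = (31 - 41) / ln(31/41)
LMTD = 35.77 K


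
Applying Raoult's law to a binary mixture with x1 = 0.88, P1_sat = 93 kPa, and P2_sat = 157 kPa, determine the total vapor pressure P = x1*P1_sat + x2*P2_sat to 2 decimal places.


P = x1*P1_sat + x2*P2_sat
x2 = 1 - x1 = 1 - 0.88 = 0.12
P = 0.88*93 + 0.12*157
P = 81.84 + 18.84
P = 100.68 kPa


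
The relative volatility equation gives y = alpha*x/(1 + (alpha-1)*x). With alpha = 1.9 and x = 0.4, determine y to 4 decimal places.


y = alpha*x / (1 + (alpha-1)*x)
y = 1.9*0.4 / (1 + (1.9-1)*0.4)
y = 0.76 / (1 + 0.36)
y = 0.76 / 1.36
y = 0.5588


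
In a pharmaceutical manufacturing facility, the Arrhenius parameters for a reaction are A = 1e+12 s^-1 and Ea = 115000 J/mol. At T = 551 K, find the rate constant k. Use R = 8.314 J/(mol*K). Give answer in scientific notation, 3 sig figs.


k = A * exp(-Ea/(R*T))
k = 1e+12 * exp(-115000 / (8.314 * 551))
k = 1e+12 * exp(-25.103612)
k = 1.25e+01


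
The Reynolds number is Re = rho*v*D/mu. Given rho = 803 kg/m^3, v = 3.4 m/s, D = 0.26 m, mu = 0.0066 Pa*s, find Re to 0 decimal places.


Re = rho * v * D / mu
Re = 803 * 3.4 * 0.26 / 0.0066
Re = 709.852 / 0.0066
Re = 107553


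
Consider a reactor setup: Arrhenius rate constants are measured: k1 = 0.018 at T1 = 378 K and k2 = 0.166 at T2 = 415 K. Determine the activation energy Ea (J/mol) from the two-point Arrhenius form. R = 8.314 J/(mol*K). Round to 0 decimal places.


Ea = R * ln(k2/k1) / (1/T1 - 1/T2)
ln(k2/k1) = ln(0.166/0.018) = 2.221616
1/T1 - 1/T2 = 1/378 - 1/415 = 0.000235864091
Ea = 8.314 * 2.221616 / 0.000235864091
Ea = 78310 J/mol


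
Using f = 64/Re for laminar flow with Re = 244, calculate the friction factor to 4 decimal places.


f = 64 / Re
f = 64 / 244
f = 0.2623


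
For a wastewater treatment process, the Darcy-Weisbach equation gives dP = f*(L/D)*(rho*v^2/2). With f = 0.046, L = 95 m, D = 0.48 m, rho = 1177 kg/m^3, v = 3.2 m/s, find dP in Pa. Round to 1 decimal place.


dP = f * (L/D) * (rho*v^2/2)
dP = 0.046 * (95/0.48) * (1177*3.2^2/2)
L/D = 197.91666667
rho*v^2/2 = 1177*10.24/2 = 6026.24
dP = 0.046 * 197.91666667 * 6026.24
dP = 54863.9 Pa


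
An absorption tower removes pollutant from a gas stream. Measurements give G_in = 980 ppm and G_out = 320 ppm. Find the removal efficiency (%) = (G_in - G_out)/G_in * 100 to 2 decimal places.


Efficiency = (G_in - G_out) / G_in * 100%
Efficiency = (980 - 320) / 980 * 100
Efficiency = 660 / 980 * 100
Efficiency = 67.35%


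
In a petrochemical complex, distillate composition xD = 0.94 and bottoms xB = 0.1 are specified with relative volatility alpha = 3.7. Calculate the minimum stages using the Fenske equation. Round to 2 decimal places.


N_min = ln((xD*(1-xB))/(xB*(1-xD))) / ln(alpha)
Numerator inside ln: 0.846 / 0.006 = 141.0
ln(141.0) = 4.94876
ln(alpha) = ln(3.7) = 1.308333
N_min = 4.94876 / 1.308333 = 3.78


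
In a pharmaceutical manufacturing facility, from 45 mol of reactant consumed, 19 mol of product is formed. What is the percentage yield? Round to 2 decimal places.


Yield = (moles product / moles consumed) * 100%
Yield = (19 / 45) * 100
Yield = 0.4222 * 100
Yield = 42.22%


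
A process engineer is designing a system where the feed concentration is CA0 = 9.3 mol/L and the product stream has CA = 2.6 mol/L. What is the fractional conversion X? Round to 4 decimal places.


X = (CA0 - CA) / CA0
X = (9.3 - 2.6) / 9.3
X = 6.7 / 9.3
X = 0.7204


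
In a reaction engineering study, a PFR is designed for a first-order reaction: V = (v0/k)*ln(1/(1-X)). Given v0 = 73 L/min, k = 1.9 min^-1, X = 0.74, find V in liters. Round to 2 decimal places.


V = (v0/k) * ln(1/(1-X))
V = (73/1.9) * ln(1/(1-0.74))
V = 38.421053 * ln(3.846154)
V = 38.421053 * 1.347074
V = 51.76 L


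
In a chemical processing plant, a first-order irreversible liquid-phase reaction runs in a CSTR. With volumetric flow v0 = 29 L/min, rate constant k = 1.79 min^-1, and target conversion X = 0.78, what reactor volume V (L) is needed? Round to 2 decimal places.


V = v0 * X / (k * (1 - X))
V = 29 * 0.78 / (1.79 * (1 - 0.78))
V = 22.62 / (1.79 * 0.22)
V = 22.62 / 0.3938
V = 57.44 L


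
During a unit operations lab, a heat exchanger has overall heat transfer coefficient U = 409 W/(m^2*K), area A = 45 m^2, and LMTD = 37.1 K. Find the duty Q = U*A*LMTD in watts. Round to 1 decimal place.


Q = U * A * LMTD
Q = 409 * 45 * 37.1
Q = 682825.5 W


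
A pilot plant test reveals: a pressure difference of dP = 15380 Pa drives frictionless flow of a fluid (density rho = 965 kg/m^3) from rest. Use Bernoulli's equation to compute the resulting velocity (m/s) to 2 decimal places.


v = sqrt(2*dP/rho)
v = sqrt(2*15380/965)
v = sqrt(31.875648)
v = 5.65 m/s


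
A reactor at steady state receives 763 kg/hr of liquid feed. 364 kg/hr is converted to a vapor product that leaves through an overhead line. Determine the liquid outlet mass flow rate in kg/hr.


Steady-state mass balance on the main outlet: F_out = F_in - F_removed
F_out = 763 - 364
F_out = 399 kg/hr


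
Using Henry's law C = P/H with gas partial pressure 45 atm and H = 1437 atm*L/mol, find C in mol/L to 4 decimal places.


C = P / H
C = 45 / 1437
C = 0.0313 mol/L


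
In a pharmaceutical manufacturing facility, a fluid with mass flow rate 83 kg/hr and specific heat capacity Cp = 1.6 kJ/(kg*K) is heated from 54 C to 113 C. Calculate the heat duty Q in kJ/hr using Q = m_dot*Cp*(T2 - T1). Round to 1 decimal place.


Q = m_dot * Cp * (T2 - T1)
Q = 83 * 1.6 * (113 - 54)
Q = 83 * 1.6 * 59
Q = 7835.2 kJ/hr


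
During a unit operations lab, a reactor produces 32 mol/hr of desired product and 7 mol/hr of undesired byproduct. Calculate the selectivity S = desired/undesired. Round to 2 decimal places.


S = desired product rate / undesired product rate
S = 32 / 7
S = 4.57


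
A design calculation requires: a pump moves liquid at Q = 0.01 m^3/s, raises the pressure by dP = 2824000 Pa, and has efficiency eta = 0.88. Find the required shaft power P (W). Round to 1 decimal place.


P = Q * dP / eta
P = 0.01 * 2824000 / 0.88
P = 28240.0 / 0.88
P = 32090.9 W


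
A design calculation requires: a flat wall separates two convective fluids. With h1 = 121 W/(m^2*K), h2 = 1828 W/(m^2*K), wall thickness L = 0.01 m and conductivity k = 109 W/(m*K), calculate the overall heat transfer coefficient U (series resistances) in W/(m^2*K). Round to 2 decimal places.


1/U = 1/h1 + L/k + 1/h2
1/U = 1/121 + 0.01/109 + 1/1828
1/U = 0.0082644628 + 9.17431e-05 + 0.000547046
1/U = 0.0089032519
U = 112.32 W/(m^2*K)


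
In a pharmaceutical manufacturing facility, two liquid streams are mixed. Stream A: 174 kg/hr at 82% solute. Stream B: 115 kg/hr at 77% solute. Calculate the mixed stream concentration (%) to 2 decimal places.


Mass balance on solute: F1*x1 + F2*x2 = F3*x3
F3 = F1 + F2 = 174 + 115 = 289 kg/hr
x3 = (F1*x1 + F2*x2)/F3
x3 = (174*0.82 + 115*0.77) / 289
x3 = 80.01%


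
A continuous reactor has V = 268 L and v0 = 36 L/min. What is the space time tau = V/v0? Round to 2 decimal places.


tau = V / v0
tau = 268 / 36
tau = 7.44 min


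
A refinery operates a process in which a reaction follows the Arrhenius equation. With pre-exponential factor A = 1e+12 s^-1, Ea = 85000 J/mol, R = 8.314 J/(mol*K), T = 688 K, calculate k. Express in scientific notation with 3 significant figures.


k = A * exp(-Ea/(R*T))
k = 1e+12 * exp(-85000 / (8.314 * 688))
k = 1e+12 * exp(-14.860057)
k = 3.52e+05


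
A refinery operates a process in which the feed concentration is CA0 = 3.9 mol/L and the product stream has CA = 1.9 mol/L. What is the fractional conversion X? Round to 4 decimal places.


X = (CA0 - CA) / CA0
X = (3.9 - 1.9) / 3.9
X = 2.0 / 3.9
X = 0.5128


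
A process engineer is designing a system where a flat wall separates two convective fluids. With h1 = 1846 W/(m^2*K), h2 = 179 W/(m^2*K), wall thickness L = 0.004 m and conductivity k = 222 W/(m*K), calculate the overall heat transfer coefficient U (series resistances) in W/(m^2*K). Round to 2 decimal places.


1/U = 1/h1 + L/k + 1/h2
1/U = 1/1846 + 0.004/222 + 1/179
1/U = 0.0005417118 + 1.8018e-05 + 0.0055865922
1/U = 0.006146322
U = 162.70 W/(m^2*K)


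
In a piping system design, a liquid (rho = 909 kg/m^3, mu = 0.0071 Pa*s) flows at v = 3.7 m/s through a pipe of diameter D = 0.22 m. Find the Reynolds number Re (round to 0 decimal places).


Re = rho * v * D / mu
Re = 909 * 3.7 * 0.22 / 0.0071
Re = 739.926 / 0.0071
Re = 104215


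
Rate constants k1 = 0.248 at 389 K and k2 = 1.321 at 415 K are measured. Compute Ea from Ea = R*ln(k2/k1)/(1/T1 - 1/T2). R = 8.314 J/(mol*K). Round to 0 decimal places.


Ea = R * ln(k2/k1) / (1/T1 - 1/T2)
ln(k2/k1) = ln(1.321/0.248) = 1.6727156
1/T1 - 1/T2 = 1/389 - 1/415 = 0.000161055533
Ea = 8.314 * 1.6727156 / 0.000161055533
Ea = 86349 J/mol


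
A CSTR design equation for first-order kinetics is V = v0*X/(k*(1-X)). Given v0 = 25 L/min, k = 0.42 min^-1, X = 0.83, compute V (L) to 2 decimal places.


V = v0 * X / (k * (1 - X))
V = 25 * 0.83 / (0.42 * (1 - 0.83))
V = 20.75 / (0.42 * 0.17)
V = 20.75 / 0.0714
V = 290.62 L


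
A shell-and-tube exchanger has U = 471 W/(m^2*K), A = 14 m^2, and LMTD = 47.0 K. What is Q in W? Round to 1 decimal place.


Q = U * A * LMTD
Q = 471 * 14 * 47.0
Q = 309918.0 W


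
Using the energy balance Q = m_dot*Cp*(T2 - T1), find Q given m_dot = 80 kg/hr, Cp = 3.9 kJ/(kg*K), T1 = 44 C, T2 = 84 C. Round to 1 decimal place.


Q = m_dot * Cp * (T2 - T1)
Q = 80 * 3.9 * (84 - 44)
Q = 80 * 3.9 * 40
Q = 12480.0 kJ/hr


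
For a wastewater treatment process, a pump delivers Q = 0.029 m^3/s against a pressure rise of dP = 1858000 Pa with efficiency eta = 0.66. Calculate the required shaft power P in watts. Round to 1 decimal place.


P = Q * dP / eta
P = 0.029 * 1858000 / 0.66
P = 53882.0 / 0.66
P = 81639.4 W


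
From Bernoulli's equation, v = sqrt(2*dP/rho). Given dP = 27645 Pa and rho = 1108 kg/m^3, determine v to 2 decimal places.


v = sqrt(2*dP/rho)
v = sqrt(2*27645/1108)
v = sqrt(49.900722)
v = 7.06 m/s


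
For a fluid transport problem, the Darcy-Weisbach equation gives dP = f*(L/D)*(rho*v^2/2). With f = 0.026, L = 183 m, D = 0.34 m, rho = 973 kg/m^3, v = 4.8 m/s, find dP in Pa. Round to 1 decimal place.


dP = f * (L/D) * (rho*v^2/2)
dP = 0.026 * (183/0.34) * (973*4.8^2/2)
L/D = 538.23529412
rho*v^2/2 = 973*23.04/2 = 11208.96
dP = 0.026 * 538.23529412 * 11208.96
dP = 156859.5 Pa


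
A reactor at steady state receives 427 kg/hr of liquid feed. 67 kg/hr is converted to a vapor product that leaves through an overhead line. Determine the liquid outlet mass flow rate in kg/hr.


Steady-state mass balance on the main outlet: F_out = F_in - F_removed
F_out = 427 - 67
F_out = 360 kg/hr


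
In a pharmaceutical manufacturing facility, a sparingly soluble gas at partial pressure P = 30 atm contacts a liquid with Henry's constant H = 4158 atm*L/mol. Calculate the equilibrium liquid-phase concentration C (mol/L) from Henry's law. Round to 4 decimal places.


C = P / H
C = 30 / 4158
C = 0.0072 mol/L


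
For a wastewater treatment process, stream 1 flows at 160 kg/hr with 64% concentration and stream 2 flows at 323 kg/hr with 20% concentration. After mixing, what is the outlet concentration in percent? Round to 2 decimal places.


Mass balance on solute: F1*x1 + F2*x2 = F3*x3
F3 = F1 + F2 = 160 + 323 = 483 kg/hr
x3 = (F1*x1 + F2*x2)/F3
x3 = (160*0.64 + 323*0.2) / 483
x3 = 34.58%


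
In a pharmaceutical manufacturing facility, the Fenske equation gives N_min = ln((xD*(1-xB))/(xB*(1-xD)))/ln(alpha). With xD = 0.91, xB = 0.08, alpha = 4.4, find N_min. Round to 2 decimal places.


N_min = ln((xD*(1-xB))/(xB*(1-xD))) / ln(alpha)
Numerator inside ln: 0.8372 / 0.0072 = 116.277778
ln(116.277778) = 4.755982
ln(alpha) = ln(4.4) = 1.481605
N_min = 4.755982 / 1.481605 = 3.21


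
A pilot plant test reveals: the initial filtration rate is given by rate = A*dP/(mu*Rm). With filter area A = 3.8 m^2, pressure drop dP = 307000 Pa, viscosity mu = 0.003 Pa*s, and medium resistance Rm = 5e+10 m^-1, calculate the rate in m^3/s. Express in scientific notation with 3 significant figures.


rate = A * dP / (mu * Rm)
rate = 3.8 * 307000 / (0.003 * 5e+10)
rate = 1166600.0 / 1.500e+08
rate = 7.78e-03 m^3/s


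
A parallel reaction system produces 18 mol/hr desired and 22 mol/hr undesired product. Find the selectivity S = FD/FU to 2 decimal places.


S = desired product rate / undesired product rate
S = 18 / 22
S = 0.82


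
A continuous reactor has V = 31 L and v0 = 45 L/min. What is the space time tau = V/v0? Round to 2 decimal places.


tau = V / v0
tau = 31 / 45
tau = 0.69 min


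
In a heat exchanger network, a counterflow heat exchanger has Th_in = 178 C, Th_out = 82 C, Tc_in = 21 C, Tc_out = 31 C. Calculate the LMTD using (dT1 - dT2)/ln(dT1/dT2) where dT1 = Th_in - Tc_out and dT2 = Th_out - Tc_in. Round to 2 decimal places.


dT1 = Th_in - Tc_out = 178 - 31 = 147
dT2 = Th_out - Tc_in = 82 - 21 = 61
LMTD = (dT1 - dT2) / ln(dT1/dT2)
LMTD = (147 - 61) / ln(147/61)
LMTD = 97.78 K


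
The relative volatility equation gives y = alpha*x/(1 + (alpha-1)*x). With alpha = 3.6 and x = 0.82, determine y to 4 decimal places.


y = alpha*x / (1 + (alpha-1)*x)
y = 3.6*0.82 / (1 + (3.6-1)*0.82)
y = 2.952 / (1 + 2.132)
y = 2.952 / 3.132
y = 0.9425


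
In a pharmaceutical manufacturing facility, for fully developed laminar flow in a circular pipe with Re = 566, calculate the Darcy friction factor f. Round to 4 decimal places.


f = 64 / Re
f = 64 / 566
f = 0.1131


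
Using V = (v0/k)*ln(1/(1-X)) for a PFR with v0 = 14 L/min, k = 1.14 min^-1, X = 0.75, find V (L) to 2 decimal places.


V = (v0/k) * ln(1/(1-X))
V = (14/1.14) * ln(1/(1-0.75))
V = 12.280702 * ln(4.0)
V = 12.280702 * 1.386294
V = 17.02 L


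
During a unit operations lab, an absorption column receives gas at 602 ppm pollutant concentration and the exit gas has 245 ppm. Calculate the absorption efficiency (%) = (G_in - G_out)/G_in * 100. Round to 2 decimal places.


Efficiency = (G_in - G_out) / G_in * 100%
Efficiency = (602 - 245) / 602 * 100
Efficiency = 357 / 602 * 100
Efficiency = 59.30%


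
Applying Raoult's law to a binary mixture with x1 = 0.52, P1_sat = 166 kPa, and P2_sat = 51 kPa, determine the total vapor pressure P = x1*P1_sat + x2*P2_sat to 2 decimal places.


P = x1*P1_sat + x2*P2_sat
x2 = 1 - x1 = 1 - 0.52 = 0.48
P = 0.52*166 + 0.48*51
P = 86.32 + 24.48
P = 110.80 kPa


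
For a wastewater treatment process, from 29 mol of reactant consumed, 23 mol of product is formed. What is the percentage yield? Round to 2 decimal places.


Yield = (moles product / moles consumed) * 100%
Yield = (23 / 29) * 100
Yield = 0.7931 * 100
Yield = 79.31%


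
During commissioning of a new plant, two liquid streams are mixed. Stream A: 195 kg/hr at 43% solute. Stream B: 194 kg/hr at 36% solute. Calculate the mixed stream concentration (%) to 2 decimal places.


Mass balance on solute: F1*x1 + F2*x2 = F3*x3
F3 = F1 + F2 = 195 + 194 = 389 kg/hr
x3 = (F1*x1 + F2*x2)/F3
x3 = (195*0.43 + 194*0.36) / 389
x3 = 39.51%


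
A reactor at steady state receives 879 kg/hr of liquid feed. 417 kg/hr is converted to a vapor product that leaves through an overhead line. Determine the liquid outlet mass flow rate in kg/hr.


Steady-state mass balance on the main outlet: F_out = F_in - F_removed
F_out = 879 - 417
F_out = 462 kg/hr


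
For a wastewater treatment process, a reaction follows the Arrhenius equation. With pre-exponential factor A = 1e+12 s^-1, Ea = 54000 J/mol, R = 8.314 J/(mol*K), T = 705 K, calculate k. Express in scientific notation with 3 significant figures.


k = A * exp(-Ea/(R*T))
k = 1e+12 * exp(-54000 / (8.314 * 705))
k = 1e+12 * exp(-9.212863)
k = 9.97e+07


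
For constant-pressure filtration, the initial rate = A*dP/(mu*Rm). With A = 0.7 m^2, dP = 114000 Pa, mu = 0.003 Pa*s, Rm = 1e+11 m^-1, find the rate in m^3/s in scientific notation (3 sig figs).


rate = A * dP / (mu * Rm)
rate = 0.7 * 114000 / (0.003 * 1e+11)
rate = 79800.0 / 3.000e+08
rate = 2.66e-04 m^3/s


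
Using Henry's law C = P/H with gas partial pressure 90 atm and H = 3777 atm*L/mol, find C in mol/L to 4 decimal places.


C = P / H
C = 90 / 3777
C = 0.0238 mol/L


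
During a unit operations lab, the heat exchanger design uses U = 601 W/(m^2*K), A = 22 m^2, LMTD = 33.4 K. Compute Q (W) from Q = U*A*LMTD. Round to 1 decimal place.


Q = U * A * LMTD
Q = 601 * 22 * 33.4
Q = 441614.8 W


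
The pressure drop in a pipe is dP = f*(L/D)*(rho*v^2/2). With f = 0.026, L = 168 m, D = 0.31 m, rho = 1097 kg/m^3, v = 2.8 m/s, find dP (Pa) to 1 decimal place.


dP = f * (L/D) * (rho*v^2/2)
dP = 0.026 * (168/0.31) * (1097*2.8^2/2)
L/D = 541.93548387
rho*v^2/2 = 1097*7.84/2 = 4300.24
dP = 0.026 * 541.93548387 * 4300.24
dP = 60591.8 Pa


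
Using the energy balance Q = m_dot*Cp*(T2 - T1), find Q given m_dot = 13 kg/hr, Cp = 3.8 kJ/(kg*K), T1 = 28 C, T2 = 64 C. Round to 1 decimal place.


Q = m_dot * Cp * (T2 - T1)
Q = 13 * 3.8 * (64 - 28)
Q = 13 * 3.8 * 36
Q = 1778.4 kJ/hr


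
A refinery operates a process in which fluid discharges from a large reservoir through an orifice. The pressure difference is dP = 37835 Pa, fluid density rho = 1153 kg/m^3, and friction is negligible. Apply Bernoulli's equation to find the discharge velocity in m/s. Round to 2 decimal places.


v = sqrt(2*dP/rho)
v = sqrt(2*37835/1153)
v = sqrt(65.628794)
v = 8.10 m/s


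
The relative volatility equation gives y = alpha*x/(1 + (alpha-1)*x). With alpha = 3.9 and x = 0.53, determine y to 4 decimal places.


y = alpha*x / (1 + (alpha-1)*x)
y = 3.9*0.53 / (1 + (3.9-1)*0.53)
y = 2.067 / (1 + 1.537)
y = 2.067 / 2.537
y = 0.8147


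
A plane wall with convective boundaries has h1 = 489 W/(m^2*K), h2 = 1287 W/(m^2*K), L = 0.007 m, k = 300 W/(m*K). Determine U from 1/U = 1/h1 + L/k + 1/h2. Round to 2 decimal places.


1/U = 1/h1 + L/k + 1/h2
1/U = 1/489 + 0.007/300 + 1/1287
1/U = 0.0020449898 + 2.33333e-05 + 0.0007770008
1/U = 0.0028453239
U = 351.45 W/(m^2*K)


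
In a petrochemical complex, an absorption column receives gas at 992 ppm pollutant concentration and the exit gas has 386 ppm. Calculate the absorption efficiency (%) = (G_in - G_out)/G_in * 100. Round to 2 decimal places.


Efficiency = (G_in - G_out) / G_in * 100%
Efficiency = (992 - 386) / 992 * 100
Efficiency = 606 / 992 * 100
Efficiency = 61.09%


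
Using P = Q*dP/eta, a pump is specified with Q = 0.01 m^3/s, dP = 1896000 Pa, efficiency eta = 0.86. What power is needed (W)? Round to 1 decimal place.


P = Q * dP / eta
P = 0.01 * 1896000 / 0.86
P = 18960.0 / 0.86
P = 22046.5 W


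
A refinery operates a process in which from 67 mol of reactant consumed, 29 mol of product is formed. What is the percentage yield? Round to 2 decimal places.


Yield = (moles product / moles consumed) * 100%
Yield = (29 / 67) * 100
Yield = 0.4328 * 100
Yield = 43.28%


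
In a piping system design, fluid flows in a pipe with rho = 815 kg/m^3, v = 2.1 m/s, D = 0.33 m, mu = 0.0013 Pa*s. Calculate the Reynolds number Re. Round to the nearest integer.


Re = rho * v * D / mu
Re = 815 * 2.1 * 0.33 / 0.0013
Re = 564.795 / 0.0013
Re = 434458


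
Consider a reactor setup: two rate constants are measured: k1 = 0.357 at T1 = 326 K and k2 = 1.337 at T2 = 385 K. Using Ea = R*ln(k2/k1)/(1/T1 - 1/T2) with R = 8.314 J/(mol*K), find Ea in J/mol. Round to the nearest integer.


Ea = R * ln(k2/k1) / (1/T1 - 1/T2)
ln(k2/k1) = ln(1.337/0.357) = 1.3204478
1/T1 - 1/T2 = 1/326 - 1/385 = 0.000470082065
Ea = 8.314 * 1.3204478 / 0.000470082065
Ea = 23354 J/mol


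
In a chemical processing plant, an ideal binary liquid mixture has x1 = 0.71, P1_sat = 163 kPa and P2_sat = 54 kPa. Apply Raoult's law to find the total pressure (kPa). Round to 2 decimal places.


P = x1*P1_sat + x2*P2_sat
x2 = 1 - x1 = 1 - 0.71 = 0.29
P = 0.71*163 + 0.29*54
P = 115.73 + 15.66
P = 131.39 kPa


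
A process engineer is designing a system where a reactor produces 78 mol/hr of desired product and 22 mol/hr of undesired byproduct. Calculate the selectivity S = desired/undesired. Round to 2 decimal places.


S = desired product rate / undesired product rate
S = 78 / 22
S = 3.55


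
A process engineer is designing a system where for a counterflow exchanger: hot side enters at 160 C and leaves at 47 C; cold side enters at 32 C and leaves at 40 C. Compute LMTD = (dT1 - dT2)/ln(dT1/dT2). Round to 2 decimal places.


dT1 = Th_in - Tc_out = 160 - 40 = 120
dT2 = Th_out - Tc_in = 47 - 32 = 15
LMTD = (dT1 - dT2) / ln(dT1/dT2)
LMTD = (120 - 15) / ln(120/15)
LMTD = 50.49 K


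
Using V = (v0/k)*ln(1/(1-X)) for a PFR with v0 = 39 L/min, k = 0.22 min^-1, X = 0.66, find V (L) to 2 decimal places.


V = (v0/k) * ln(1/(1-X))
V = (39/0.22) * ln(1/(1-0.66))
V = 177.272727 * ln(2.941176)
V = 177.272727 * 1.07881
V = 191.24 L


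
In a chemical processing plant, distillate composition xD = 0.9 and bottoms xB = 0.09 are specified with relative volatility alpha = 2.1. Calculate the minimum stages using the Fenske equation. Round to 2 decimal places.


N_min = ln((xD*(1-xB))/(xB*(1-xD))) / ln(alpha)
Numerator inside ln: 0.819 / 0.009 = 91.0
ln(91.0) = 4.51086
ln(alpha) = ln(2.1) = 0.741937
N_min = 4.51086 / 0.741937 = 6.08


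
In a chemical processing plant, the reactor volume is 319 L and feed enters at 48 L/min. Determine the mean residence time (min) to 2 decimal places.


tau = V / v0
tau = 319 / 48
tau = 6.65 min


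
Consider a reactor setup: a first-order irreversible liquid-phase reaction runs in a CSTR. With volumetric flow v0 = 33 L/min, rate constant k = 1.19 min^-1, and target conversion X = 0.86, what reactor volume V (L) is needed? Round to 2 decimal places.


V = v0 * X / (k * (1 - X))
V = 33 * 0.86 / (1.19 * (1 - 0.86))
V = 28.38 / (1.19 * 0.14)
V = 28.38 / 0.1666
V = 170.35 L


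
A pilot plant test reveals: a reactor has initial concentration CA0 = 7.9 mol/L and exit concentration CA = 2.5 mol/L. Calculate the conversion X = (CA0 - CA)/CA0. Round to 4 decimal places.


X = (CA0 - CA) / CA0
X = (7.9 - 2.5) / 7.9
X = 5.4 / 7.9
X = 0.6835


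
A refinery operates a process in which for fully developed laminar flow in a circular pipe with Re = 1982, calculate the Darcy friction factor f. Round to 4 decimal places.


f = 64 / Re
f = 64 / 1982
f = 0.0323


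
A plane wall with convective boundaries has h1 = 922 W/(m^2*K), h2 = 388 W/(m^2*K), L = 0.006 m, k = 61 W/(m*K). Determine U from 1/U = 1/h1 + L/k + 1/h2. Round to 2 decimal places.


1/U = 1/h1 + L/k + 1/h2
1/U = 1/922 + 0.006/61 + 1/388
1/U = 0.0010845987 + 9.83607e-05 + 0.0025773196
1/U = 0.003760279
U = 265.94 W/(m^2*K)


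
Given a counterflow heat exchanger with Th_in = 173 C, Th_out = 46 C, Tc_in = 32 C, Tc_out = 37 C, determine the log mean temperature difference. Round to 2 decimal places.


dT1 = Th_in - Tc_out = 173 - 37 = 136
dT2 = Th_out - Tc_in = 46 - 32 = 14
LMTD = (dT1 - dT2) / ln(dT1/dT2)
LMTD = (136 - 14) / ln(136/14)
LMTD = 53.66 K


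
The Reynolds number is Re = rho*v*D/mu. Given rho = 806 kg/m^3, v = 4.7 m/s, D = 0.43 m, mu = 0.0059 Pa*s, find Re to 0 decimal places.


Re = rho * v * D / mu
Re = 806 * 4.7 * 0.43 / 0.0059
Re = 1628.926 / 0.0059
Re = 276089


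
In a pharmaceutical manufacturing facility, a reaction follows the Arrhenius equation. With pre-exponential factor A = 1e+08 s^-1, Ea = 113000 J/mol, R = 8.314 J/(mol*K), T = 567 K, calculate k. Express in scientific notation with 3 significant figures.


k = A * exp(-Ea/(R*T))
k = 1e+08 * exp(-113000 / (8.314 * 567))
k = 1e+08 * exp(-23.970957)
k = 3.89e-03


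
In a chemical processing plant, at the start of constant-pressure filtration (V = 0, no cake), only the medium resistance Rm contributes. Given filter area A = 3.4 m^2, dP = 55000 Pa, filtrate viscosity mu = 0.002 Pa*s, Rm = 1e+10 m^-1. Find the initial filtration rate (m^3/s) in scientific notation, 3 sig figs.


rate = A * dP / (mu * Rm)
rate = 3.4 * 55000 / (0.002 * 1e+10)
rate = 187000.0 / 2.000e+07
rate = 9.35e-03 m^3/s


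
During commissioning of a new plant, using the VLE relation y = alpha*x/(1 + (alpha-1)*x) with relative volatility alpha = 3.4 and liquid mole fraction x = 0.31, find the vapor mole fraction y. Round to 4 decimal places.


y = alpha*x / (1 + (alpha-1)*x)
y = 3.4*0.31 / (1 + (3.4-1)*0.31)
y = 1.054 / (1 + 0.744)
y = 1.054 / 1.744
y = 0.6044


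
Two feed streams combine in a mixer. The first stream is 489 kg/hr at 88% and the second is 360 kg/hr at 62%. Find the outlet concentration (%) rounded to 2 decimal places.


Mass balance on solute: F1*x1 + F2*x2 = F3*x3
F3 = F1 + F2 = 489 + 360 = 849 kg/hr
x3 = (F1*x1 + F2*x2)/F3
x3 = (489*0.88 + 360*0.62) / 849
x3 = 76.98%


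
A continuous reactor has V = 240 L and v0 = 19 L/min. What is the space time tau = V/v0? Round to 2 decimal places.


tau = V / v0
tau = 240 / 19
tau = 12.63 min


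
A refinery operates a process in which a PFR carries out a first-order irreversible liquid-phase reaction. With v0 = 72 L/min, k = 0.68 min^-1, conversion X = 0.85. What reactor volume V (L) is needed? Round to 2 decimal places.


V = (v0/k) * ln(1/(1-X))
V = (72/0.68) * ln(1/(1-0.85))
V = 105.882353 * ln(6.666667)
V = 105.882353 * 1.89712
V = 200.87 L


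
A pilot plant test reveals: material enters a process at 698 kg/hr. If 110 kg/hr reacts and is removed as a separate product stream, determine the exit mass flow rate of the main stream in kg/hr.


Steady-state mass balance on the main outlet: F_out = F_in - F_removed
F_out = 698 - 110
F_out = 588 kg/hr


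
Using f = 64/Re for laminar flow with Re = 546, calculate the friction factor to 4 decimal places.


f = 64 / Re
f = 64 / 546
f = 0.1172


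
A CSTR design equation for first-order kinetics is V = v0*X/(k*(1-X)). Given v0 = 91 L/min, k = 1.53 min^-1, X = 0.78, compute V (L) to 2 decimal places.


V = v0 * X / (k * (1 - X))
V = 91 * 0.78 / (1.53 * (1 - 0.78))
V = 70.98 / (1.53 * 0.22)
V = 70.98 / 0.3366
V = 210.87 L


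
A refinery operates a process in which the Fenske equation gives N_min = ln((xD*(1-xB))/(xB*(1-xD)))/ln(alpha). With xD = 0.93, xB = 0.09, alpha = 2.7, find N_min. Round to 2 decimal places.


N_min = ln((xD*(1-xB))/(xB*(1-xD))) / ln(alpha)
Numerator inside ln: 0.8463 / 0.0063 = 134.333333
ln(134.333333) = 4.900324
ln(alpha) = ln(2.7) = 0.993252
N_min = 4.900324 / 0.993252 = 4.93
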